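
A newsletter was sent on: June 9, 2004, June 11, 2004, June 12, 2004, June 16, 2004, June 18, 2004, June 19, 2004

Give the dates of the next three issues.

Every event lands on a Wednesday or Friday or Saturday (gaps cycle 2, 1, 4, 2, 1).
So the schedule is: every Wednesday, Friday and Saturday.
The following Wednesday is June 23, 2004.
Next Friday: June 25, 2004.
Next Saturday: June 26, 2004.

June 23, 2004; June 25, 2004; June 26, 2004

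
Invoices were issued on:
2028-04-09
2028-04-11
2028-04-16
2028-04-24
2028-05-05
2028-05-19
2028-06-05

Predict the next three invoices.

2028-06-25, 2028-07-18, 2028-08-13

The spacing grows by 3 each time: 2, 5, 8, 11, 14, 17 days.
Next gap: 20 days. 2028-06-05 + 20 days = 2028-06-25.
Next gap: 23 days. 2028-06-25 + 23 days = 2028-07-18.
Next gap: 26 days. 2028-07-18 + 26 days = 2028-08-13.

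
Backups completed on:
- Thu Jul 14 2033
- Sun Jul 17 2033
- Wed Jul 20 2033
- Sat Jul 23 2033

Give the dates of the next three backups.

Gaps between consecutive events: 3, 3, 3 days — a constant 3-day interval.
Sat Jul 23 2033 + 3 days = Tue Jul 26 2033.
Tue Jul 26 2033 + 3 days = Fri Jul 29 2033.
Fri Jul 29 2033 + 3 days = Mon Aug 1 2033.

Tue Jul 26 2033, Fri Jul 29 2033, Mon Aug 1 2033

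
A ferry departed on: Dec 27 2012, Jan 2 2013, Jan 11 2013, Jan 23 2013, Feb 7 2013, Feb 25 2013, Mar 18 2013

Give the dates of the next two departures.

Apr 11 2013, May 8 2013

The spacing grows by 3 each time: 6, 9, 12, 15, 18, 21 days.
Next gap: 24 days. Mar 18 2013 + 24 days = Apr 11 2013.
Next gap: 27 days. Apr 11 2013 + 27 days = May 8 2013.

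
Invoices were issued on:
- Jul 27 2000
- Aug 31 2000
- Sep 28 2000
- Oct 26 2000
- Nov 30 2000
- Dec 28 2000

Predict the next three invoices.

These are Thursdays with 35, 28, 28, 35, 28-day gaps.
Each is the final Thursday of its month — Aug 31 2000 is past the 28th, so '4th Thursday' doesn't fit.
Last Thursday of January 2001: Jan 25 2001.
February 2001 ends with Thursday Feb 22 2001.
March 2001 ends with Thursday Mar 29 2001.

Jan 25 2001, Feb 22 2001, Mar 29 2001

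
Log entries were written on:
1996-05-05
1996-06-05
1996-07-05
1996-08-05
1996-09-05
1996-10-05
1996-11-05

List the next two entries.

1996-12-05, 1997-01-05

Gaps: 31, 30, 31, 31, 30, 31 days — not constant. Every event is on the 5th of the month.
Pattern: the 5th of each month.
December 1996: 1996-12-05.
January 1997: 1997-01-05.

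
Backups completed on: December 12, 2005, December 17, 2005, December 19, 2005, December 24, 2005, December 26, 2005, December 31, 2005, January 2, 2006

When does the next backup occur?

Every event lands on a Monday or Saturday (gaps cycle 5, 2, 5, 2, 5, 2).
So the schedule is: every Monday and Saturday.
Next Saturday: January 7, 2006.

January 7, 2006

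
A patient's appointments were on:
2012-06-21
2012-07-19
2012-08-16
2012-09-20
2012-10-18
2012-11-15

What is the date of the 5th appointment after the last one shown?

2013-04-18

Gaps: 28, 28, 35, 28, 28 days — a mix of 28 and 35. Every date is a Thursday.
Each is the 3rd Thursday of its month.
December 2012 — 3rd Thursday is 2012-12-20.
3rd Thursday of January 2013: 2013-01-17.
February 2013 — 3rd Thursday is 2013-02-21.
March 2013 — 3rd Thursday is 2013-03-21.
April 2013 — 3rd Thursday is 2013-04-18.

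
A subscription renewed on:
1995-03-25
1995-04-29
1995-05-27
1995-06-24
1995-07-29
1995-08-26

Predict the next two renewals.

1995-09-30, 1995-10-28

All Saturdays; the gaps (35, 28, 28, 35, 28) vary with month length.
This is the last Saturday of each month.
September 1995 ends with Saturday 1995-09-30.
October 1995 ends with Saturday 1995-10-28.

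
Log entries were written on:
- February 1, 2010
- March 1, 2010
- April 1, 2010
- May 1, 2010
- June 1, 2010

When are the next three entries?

The day-of-month is always 1 (28, 31, 30, 31 days between events).
So this recurs on the 1st of each month.
Next: July 2010 → July 1, 2010.
August 2010: August 1, 2010.
September 2010: September 1, 2010.

July 1, 2010; August 1, 2010; September 1, 2010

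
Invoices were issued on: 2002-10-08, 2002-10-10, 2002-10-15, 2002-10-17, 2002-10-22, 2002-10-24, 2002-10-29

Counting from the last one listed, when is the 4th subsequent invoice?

Every event lands on a Tuesday or Thursday (gaps cycle 2, 5, 2, 5, 2, 5).
So the schedule is: every Tuesday and Thursday.
The following Thursday is 2002-10-31.
Next Tuesday: 2002-11-05.
The following Thursday is 2002-11-07.
Next Tuesday: 2002-11-12.

2002-11-12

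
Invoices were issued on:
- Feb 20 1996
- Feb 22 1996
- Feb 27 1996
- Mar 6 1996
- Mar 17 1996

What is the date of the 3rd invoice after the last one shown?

The spacing grows by 3 each time: 2, 5, 8, 11 days.
Next gap: 14 days. Mar 17 1996 + 14 days = Mar 31 1996.
Next gap: 17 days. Mar 31 1996 + 17 days = Apr 17 1996.
Next gap: 20 days. Apr 17 1996 + 20 days = May 7 1996.

May 7 1996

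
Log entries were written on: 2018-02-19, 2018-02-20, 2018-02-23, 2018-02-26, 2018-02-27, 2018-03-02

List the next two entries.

The gap pattern 1, 3, 3, 1, 3 repeats every 3 events.
These are the Mondays, Tuesdays and Fridays of each week.
Next Monday: 2018-03-05.
Next Tuesday: 2018-03-06.

2018-03-05, 2018-03-06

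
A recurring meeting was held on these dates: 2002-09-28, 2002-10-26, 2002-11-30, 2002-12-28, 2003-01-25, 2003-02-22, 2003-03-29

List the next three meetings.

All Saturdays; the gaps (28, 35, 28, 28, 28, 35) vary with month length.
This is the last Saturday of each month.
April 2003 ends with Saturday 2003-04-26.
May 2003 ends with Saturday 2003-05-31.
Last Saturday of June 2003: 2003-06-28.

2003-04-26, 2003-05-31, 2003-06-28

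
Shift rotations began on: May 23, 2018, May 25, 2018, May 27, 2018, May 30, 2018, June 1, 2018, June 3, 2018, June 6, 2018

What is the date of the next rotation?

June 8, 2018

The gap pattern 2, 2, 3, 2, 2, 3 repeats every 3 events.
These are the Wednesdays, Fridays and Sundays of each week.
The following Friday is June 8, 2018.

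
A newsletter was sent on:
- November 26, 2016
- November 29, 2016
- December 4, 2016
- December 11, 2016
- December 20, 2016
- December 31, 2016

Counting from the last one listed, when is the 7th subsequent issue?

May 13, 2017

The spacing grows by 2 each time: 3, 5, 7, 9, 11 days.
Next gap: 13 days. December 31, 2016 + 13 days = January 13, 2017.
Next gap: 15 days. January 13, 2017 + 15 days = January 28, 2017.
Next gap: 17 days. January 28, 2017 + 17 days = February 14, 2017.
Next gap: 19 days. February 14, 2017 + 19 days = March 5, 2017.
Next gap: 21 days. March 5, 2017 + 21 days = March 26, 2017.
Next gap: 23 days. March 26, 2017 + 23 days = April 18, 2017.
Next gap: 25 days. April 18, 2017 + 25 days = May 13, 2017.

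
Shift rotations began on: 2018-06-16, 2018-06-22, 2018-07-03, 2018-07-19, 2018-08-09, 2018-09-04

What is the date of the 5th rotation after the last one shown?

The spacing grows by 5 each time: 6, 11, 16, 21, 26 days.
Next gap: 31 days. 2018-09-04 + 31 days = 2018-10-05.
Next gap: 36 days. 2018-10-05 + 36 days = 2018-11-10.
Next gap: 41 days. 2018-11-10 + 41 days = 2018-12-21.
Next gap: 46 days. 2018-12-21 + 46 days = 2019-02-05.
Next gap: 51 days. 2019-02-05 + 51 days = 2019-03-28.

2019-03-28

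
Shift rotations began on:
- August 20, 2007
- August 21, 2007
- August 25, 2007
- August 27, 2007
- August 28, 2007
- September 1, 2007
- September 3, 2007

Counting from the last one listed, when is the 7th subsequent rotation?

September 18, 2007

The gap pattern 1, 4, 2, 1, 4, 2 repeats every 3 events.
These are the Mondays, Tuesdays and Saturdays of each week.
The following Tuesday is September 4, 2007.
Next Saturday: September 8, 2007.
Next Monday: September 10, 2007.
The following Tuesday is September 11, 2007.
The following Saturday is September 15, 2007.
Next Monday: September 17, 2007.
Next Tuesday: September 18, 2007.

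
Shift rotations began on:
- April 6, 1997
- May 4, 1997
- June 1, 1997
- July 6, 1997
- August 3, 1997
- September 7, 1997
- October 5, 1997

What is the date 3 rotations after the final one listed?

All dates are Sundays, 28, 28, 35, 28, 35, 28 days apart.
Specifically, the 1st Sunday of each month.
1st Sunday of November 1997: November 2, 1997.
1st Sunday of December 1997: December 7, 1997.
January 1998 — 1st Sunday is January 4, 1998.

January 4, 1998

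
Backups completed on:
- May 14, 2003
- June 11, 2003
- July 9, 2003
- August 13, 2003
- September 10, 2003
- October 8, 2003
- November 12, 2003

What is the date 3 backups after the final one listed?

February 11, 2004

Gaps: 28, 28, 35, 28, 28, 35 days — a mix of 28 and 35. Every date is a Wednesday.
Each is the 2nd Wednesday of its month.
December 2003 — 2nd Wednesday is December 10, 2003.
2nd Wednesday of January 2004: January 14, 2004.
2nd Wednesday of February 2004: February 11, 2004.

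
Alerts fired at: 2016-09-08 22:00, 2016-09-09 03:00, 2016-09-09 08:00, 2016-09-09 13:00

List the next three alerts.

The interval is a steady 5 hours (5, 5, 5).
2016-09-09 13:00 + 5 h = 2016-09-09 18:00.
2016-09-09 18:00 + 5 h = 2016-09-09 23:00.
2016-09-09 23:00 + 5 h = 2016-09-10 04:00.

2016-09-09 18:00, 2016-09-09 23:00, 2016-09-10 04:00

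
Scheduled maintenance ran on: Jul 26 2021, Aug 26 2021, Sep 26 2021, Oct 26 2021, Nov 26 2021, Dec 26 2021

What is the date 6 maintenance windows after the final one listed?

Jun 26 2022

Each date is the 26th; the gaps (31, 31, 30, 31, 30) track the month lengths.
The rule is the 26th of each month.
January 2022: Jan 26 2022.
February 2022: Feb 26 2022.
Next: March 2022 → Mar 26 2022.
Next: April 2022 → Apr 26 2022.
May 2022: May 26 2022.
June 2022: Jun 26 2022.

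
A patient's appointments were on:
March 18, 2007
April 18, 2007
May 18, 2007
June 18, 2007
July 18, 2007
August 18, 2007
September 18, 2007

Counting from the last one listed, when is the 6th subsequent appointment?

The day-of-month is always 18 (31, 30, 31, 30, 31, 31 days between events).
So this recurs on the 18th of each month.
October 2007: October 18, 2007.
November 2007: November 18, 2007.
Next: December 2007 → December 18, 2007.
Next: January 2008 → January 18, 2008.
February 2008: February 18, 2008.
Next: March 2008 → March 18, 2008.

March 18, 2008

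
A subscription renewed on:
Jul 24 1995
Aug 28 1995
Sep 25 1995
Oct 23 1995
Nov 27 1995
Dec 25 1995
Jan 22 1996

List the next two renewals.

Feb 26 1996, Mar 25 1996

Gaps: 35, 28, 28, 35, 28, 28 days — a mix of 28 and 35. Every date is a Monday.
Each is the 4th Monday of its month.
4th Monday of February 1996: Feb 26 1996.
4th Monday of March 1996: Mar 25 1996.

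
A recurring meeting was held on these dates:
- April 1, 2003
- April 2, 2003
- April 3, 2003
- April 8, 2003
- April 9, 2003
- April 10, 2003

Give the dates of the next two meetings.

April 15, 2003; April 16, 2003

Every event lands on a Tuesday or Wednesday or Thursday (gaps cycle 1, 1, 5, 1, 1).
So the schedule is: every Tuesday, Wednesday and Thursday.
Next Tuesday: April 15, 2003.
Next Wednesday: April 16, 2003.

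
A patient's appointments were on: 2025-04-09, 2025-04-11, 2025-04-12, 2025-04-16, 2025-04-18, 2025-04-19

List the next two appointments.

The gap pattern 2, 1, 4, 2, 1 repeats every 3 events.
These are the Wednesdays, Fridays and Saturdays of each week.
The following Wednesday is 2025-04-23.
The following Friday is 2025-04-25.

2025-04-23, 2025-04-25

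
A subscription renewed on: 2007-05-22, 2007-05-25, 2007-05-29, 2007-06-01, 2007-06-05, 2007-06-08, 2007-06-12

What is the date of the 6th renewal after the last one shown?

The gap pattern 3, 4, 3, 4, 3, 4 repeats every 2 events.
These are the Tuesdays and Fridays of each week.
Next Friday: 2007-06-15.
The following Tuesday is 2007-06-19.
Next Friday: 2007-06-22.
Next Tuesday: 2007-06-26.
The following Friday is 2007-06-29.
Next Tuesday: 2007-07-03.

2007-07-03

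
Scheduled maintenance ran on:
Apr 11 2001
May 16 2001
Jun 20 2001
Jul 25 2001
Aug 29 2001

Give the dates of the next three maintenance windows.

Oct 3 2001, Nov 7 2001, Dec 12 2001

The spacing is 35, 35, 35, 35 days — always 35 days.
Aug 29 2001 + 35 days = Oct 3 2001.
Oct 3 2001 + 35 days = Nov 7 2001.
Nov 7 2001 + 35 days = Dec 12 2001.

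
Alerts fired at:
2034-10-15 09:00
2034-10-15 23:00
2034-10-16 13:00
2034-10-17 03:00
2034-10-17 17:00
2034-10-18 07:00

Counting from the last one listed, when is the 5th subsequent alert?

Gaps: 14, 14, 14, 14, 14 hours — each event is 14 hours after the previous one.
2034-10-18 07:00 + 14 h = 2034-10-18 21:00.
2034-10-18 21:00 + 14 h = 2034-10-19 11:00.
2034-10-19 11:00 + 14 h = 2034-10-20 01:00.
2034-10-20 01:00 + 14 h = 2034-10-20 15:00.
2034-10-20 15:00 + 14 h = 2034-10-21 05:00.

2034-10-21 05:00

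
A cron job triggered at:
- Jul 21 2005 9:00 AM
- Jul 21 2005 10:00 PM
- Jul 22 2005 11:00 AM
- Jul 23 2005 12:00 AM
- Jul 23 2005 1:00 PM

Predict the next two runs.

Jul 24 2005 2:00 AM, Jul 24 2005 3:00 PM

Gaps: 13, 13, 13, 13 hours — each event is 13 hours after the previous one.
Jul 23 2005 1:00 PM + 13 h = Jul 24 2005 2:00 AM.
Jul 24 2005 2:00 AM + 13 h = Jul 24 2005 3:00 PM.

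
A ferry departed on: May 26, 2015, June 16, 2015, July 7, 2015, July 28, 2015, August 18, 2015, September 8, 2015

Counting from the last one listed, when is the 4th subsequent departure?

December 1, 2015

Every event comes 21 days after the last (21, 21, 21, 21, 21).
September 8, 2015 + 21 days = September 29, 2015.
September 29, 2015 + 21 days = October 20, 2015.
October 20, 2015 + 21 days = November 10, 2015.
November 10, 2015 + 21 days = December 1, 2015.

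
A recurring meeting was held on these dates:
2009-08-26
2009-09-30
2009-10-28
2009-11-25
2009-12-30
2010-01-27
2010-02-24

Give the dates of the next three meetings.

All Wednesdays; the gaps (35, 28, 28, 35, 28, 28) vary with month length.
This is the last Wednesday of each month.
Last Wednesday of March 2010: 2010-03-31.
Last Wednesday of April 2010: 2010-04-28.
May 2010 ends with Wednesday 2010-05-26.

2010-03-31, 2010-04-28, 2010-05-26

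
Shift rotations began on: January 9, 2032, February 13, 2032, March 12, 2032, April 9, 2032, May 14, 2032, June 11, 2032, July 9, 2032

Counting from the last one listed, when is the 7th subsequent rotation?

February 11, 2033

Gaps: 35, 28, 28, 35, 28, 28 days — a mix of 28 and 35. Every date is a Friday.
Each is the 2nd Friday of its month.
August 2032 — 2nd Friday is August 13, 2032.
2nd Friday of September 2032: September 10, 2032.
October 2032 — 2nd Friday is October 8, 2032.
November 2032 — 2nd Friday is November 12, 2032.
December 2032 — 2nd Friday is December 10, 2032.
2nd Friday of January 2033: January 14, 2033.
February 2033 — 2nd Friday is February 11, 2033.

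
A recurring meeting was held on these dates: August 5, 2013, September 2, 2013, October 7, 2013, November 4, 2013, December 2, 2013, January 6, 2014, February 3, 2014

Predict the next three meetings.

March 3, 2014; April 7, 2014; May 5, 2014

Gaps: 28, 35, 28, 28, 35, 28 days — a mix of 28 and 35. Every date is a Monday.
Each is the 1st Monday of its month.
1st Monday of March 2014: March 3, 2014.
April 2014 — 1st Monday is April 7, 2014.
May 2014 — 1st Monday is May 5, 2014.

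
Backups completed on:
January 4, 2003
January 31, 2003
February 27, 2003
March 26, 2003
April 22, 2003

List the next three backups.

The spacing is 27, 27, 27, 27 days — always 27 days.
April 22, 2003 + 27 days = May 19, 2003.
May 19, 2003 + 27 days = June 15, 2003.
June 15, 2003 + 27 days = July 12, 2003.

May 19, 2003; June 15, 2003; July 12, 2003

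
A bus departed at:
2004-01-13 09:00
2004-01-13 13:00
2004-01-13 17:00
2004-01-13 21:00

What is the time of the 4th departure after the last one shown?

Gaps: 4, 4, 4 hours — each event is 4 hours after the previous one.
2004-01-13 21:00 + 4 h = 2004-01-14 01:00.
2004-01-14 01:00 + 4 h = 2004-01-14 05:00.
2004-01-14 05:00 + 4 h = 2004-01-14 09:00.
2004-01-14 09:00 + 4 h = 2004-01-14 13:00.

2004-01-14 13:00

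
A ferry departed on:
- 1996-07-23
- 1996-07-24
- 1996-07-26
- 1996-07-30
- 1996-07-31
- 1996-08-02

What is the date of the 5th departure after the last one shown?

1996-08-14

Gaps: 1, 2, 4, 1, 2 days — not constant, but cyclic with period 3.
The events fall on every Tuesday, Wednesday and Friday.
The following Tuesday is 1996-08-06.
Next Wednesday: 1996-08-07.
Next Friday: 1996-08-09.
The following Tuesday is 1996-08-13.
The following Wednesday is 1996-08-14.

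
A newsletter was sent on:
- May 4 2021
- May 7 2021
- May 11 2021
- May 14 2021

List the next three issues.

May 18 2021, May 21 2021, May 25 2021

The gap pattern 3, 4, 3 repeats every 2 events.
These are the Tuesdays and Fridays of each week.
The following Tuesday is May 18 2021.
The following Friday is May 21 2021.
The following Tuesday is May 25 2021.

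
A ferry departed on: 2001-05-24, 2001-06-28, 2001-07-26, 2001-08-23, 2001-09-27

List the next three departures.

2001-10-25, 2001-11-22, 2001-12-27

All dates are Thursdays, 35, 28, 28, 35 days apart.
Specifically, the 4th Thursday of each month.
October 2001 — 4th Thursday is 2001-10-25.
4th Thursday of November 2001: 2001-11-22.
4th Thursday of December 2001: 2001-12-27.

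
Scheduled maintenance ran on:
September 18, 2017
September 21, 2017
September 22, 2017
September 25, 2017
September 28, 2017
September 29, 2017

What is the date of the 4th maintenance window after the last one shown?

The gap pattern 3, 1, 3, 3, 1 repeats every 3 events.
These are the Mondays, Thursdays and Fridays of each week.
The following Monday is October 2, 2017.
The following Thursday is October 5, 2017.
The following Friday is October 6, 2017.
Next Monday: October 9, 2017.

October 9, 2017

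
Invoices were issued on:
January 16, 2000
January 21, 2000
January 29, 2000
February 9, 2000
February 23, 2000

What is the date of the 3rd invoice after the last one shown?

Gaps: 5, 8, 11, 14 days — each gap is 3 larger than the previous one.
Next gap: 17 days. February 23, 2000 + 17 days = March 11, 2000.
Next gap: 20 days. March 11, 2000 + 20 days = March 31, 2000.
Next gap: 23 days. March 31, 2000 + 23 days = April 23, 2000.

April 23, 2000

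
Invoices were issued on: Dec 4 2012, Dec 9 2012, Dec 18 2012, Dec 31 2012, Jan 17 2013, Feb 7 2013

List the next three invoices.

The spacing grows by 4 each time: 5, 9, 13, 17, 21 days.
Next gap: 25 days. Feb 7 2013 + 25 days = Mar 4 2013.
Next gap: 29 days. Mar 4 2013 + 29 days = Apr 2 2013.
Next gap: 33 days. Apr 2 2013 + 33 days = May 5 2013.

Mar 4 2013, Apr 2 2013, May 5 2013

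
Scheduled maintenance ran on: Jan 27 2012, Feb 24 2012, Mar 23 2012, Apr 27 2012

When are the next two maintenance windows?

May 25 2012, Jun 22 2012

Gaps: 28, 28, 35 days — a mix of 28 and 35. Every date is a Friday.
Each is the 4th Friday of its month.
4th Friday of May 2012: May 25 2012.
June 2012 — 4th Friday is Jun 22 2012.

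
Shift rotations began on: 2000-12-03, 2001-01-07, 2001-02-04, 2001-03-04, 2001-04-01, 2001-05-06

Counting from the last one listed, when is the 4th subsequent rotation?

2001-09-02

These are Sundays at 28- or 35-day spacing (35, 28, 28, 28, 35).
The pattern: 1st Sunday of the month.
1st Sunday of June 2001: 2001-06-03.
1st Sunday of July 2001: 2001-07-01.
1st Sunday of August 2001: 2001-08-05.
September 2001 — 1st Sunday is 2001-09-02.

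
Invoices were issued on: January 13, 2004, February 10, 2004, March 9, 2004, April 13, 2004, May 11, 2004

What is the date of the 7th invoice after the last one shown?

December 14, 2004

All dates are Tuesdays, 28, 28, 35, 28 days apart.
Specifically, the 2nd Tuesday of each month.
2nd Tuesday of June 2004: June 8, 2004.
July 2004 — 2nd Tuesday is July 13, 2004.
August 2004 — 2nd Tuesday is August 10, 2004.
September 2004 — 2nd Tuesday is September 14, 2004.
2nd Tuesday of October 2004: October 12, 2004.
November 2004 — 2nd Tuesday is November 9, 2004.
December 2004 — 2nd Tuesday is December 14, 2004.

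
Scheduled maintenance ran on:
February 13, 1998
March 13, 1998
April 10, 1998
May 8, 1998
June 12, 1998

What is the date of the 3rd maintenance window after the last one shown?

September 11, 1998

Gaps: 28, 28, 28, 35 days — a mix of 28 and 35. Every date is a Friday.
Each is the 2nd Friday of its month.
July 1998 — 2nd Friday is July 10, 1998.
2nd Friday of August 1998: August 14, 1998.
2nd Friday of September 1998: September 11, 1998.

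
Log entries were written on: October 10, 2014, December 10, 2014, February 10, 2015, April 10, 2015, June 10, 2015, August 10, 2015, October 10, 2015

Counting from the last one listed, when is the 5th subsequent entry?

August 10, 2016

The day-of-month is always 10 (61, 62, 59, 61, 61, 61 days between events).
So this recurs on the 10th of every 2 months.
Next: December 2015 → December 10, 2015.
February 2016: February 10, 2016.
April 2016: April 10, 2016.
June 2016: June 10, 2016.
Next: August 2016 → August 10, 2016.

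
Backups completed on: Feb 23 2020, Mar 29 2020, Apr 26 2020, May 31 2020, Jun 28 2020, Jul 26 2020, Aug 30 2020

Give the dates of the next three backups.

Every date is a Sunday; gaps 35, 28, 35, 28, 28, 35 days.
Each is the last Sunday of its month (at least one falls on the 29th or later, ruling out '4th Sunday').
September 2020 ends with Sunday Sep 27 2020.
October 2020 ends with Sunday Oct 25 2020.
Last Sunday of November 2020: Nov 29 2020.

Sep 27 2020, Oct 25 2020, Nov 29 2020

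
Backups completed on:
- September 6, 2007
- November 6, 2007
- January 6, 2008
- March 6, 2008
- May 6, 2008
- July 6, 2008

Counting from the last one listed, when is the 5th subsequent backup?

May 6, 2009

The day-of-month is always 6 (61, 61, 60, 61, 61 days between events).
So this recurs on the 6th of every 2 months.
Next: September 2008 → September 6, 2008.
November 2008: November 6, 2008.
January 2009: January 6, 2009.
March 2009: March 6, 2009.
Next: May 2009 → May 6, 2009.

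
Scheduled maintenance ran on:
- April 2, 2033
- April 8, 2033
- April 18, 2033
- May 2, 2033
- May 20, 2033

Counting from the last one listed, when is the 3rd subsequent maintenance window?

The spacing grows by 4 each time: 6, 10, 14, 18 days.
Next gap: 22 days. May 20, 2033 + 22 days = June 11, 2033.
Next gap: 26 days. June 11, 2033 + 26 days = July 7, 2033.
Next gap: 30 days. July 7, 2033 + 30 days = August 6, 2033.

August 6, 2033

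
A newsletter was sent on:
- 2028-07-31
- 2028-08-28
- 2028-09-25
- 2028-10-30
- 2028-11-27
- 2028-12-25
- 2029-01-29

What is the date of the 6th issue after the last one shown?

These are Mondays with 28, 28, 35, 28, 28, 35-day gaps.
Each is the final Monday of its month — 2028-07-31 is past the 28th, so '4th Monday' doesn't fit.
February 2029 ends with Monday 2029-02-26.
Last Monday of March 2029: 2029-03-26.
Last Monday of April 2029: 2029-04-30.
Last Monday of May 2029: 2029-05-28.
Last Monday of June 2029: 2029-06-25.
July 2029 ends with Monday 2029-07-30.

2029-07-30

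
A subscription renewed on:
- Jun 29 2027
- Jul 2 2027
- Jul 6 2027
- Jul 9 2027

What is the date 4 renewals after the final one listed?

Gaps: 3, 4, 3 days — not constant, but cyclic with period 2.
The events fall on every Tuesday and Friday.
Next Tuesday: Jul 13 2027.
The following Friday is Jul 16 2027.
The following Tuesday is Jul 20 2027.
Next Friday: Jul 23 2027.

Jul 23 2027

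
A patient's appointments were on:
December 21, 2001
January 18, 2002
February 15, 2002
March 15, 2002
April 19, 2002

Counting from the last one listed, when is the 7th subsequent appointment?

Gaps: 28, 28, 28, 35 days — a mix of 28 and 35. Every date is a Friday.
Each is the 3rd Friday of its month.
3rd Friday of May 2002: May 17, 2002.
3rd Friday of June 2002: June 21, 2002.
3rd Friday of July 2002: July 19, 2002.
August 2002 — 3rd Friday is August 16, 2002.
3rd Friday of September 2002: September 20, 2002.
3rd Friday of October 2002: October 18, 2002.
November 2002 — 3rd Friday is November 15, 2002.

November 15, 2002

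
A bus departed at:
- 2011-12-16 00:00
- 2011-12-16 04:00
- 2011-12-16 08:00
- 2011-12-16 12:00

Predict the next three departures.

2011-12-16 16:00, 2011-12-16 20:00, 2011-12-17 00:00

Gaps: 4, 4, 4 hours — each event is 4 hours after the previous one.
2011-12-16 12:00 + 4 h = 2011-12-16 16:00.
2011-12-16 16:00 + 4 h = 2011-12-16 20:00.
2011-12-16 20:00 + 4 h = 2011-12-17 00:00.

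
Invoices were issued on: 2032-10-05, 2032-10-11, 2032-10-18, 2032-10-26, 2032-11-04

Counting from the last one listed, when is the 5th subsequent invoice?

2033-01-03

Gaps: 6, 7, 8, 9 days — each gap is 1 larger than the previous one.
Next gap: 10 days. 2032-11-04 + 10 days = 2032-11-14.
Next gap: 11 days. 2032-11-14 + 11 days = 2032-11-25.
Next gap: 12 days. 2032-11-25 + 12 days = 2032-12-07.
Next gap: 13 days. 2032-12-07 + 13 days = 2032-12-20.
Next gap: 14 days. 2032-12-20 + 14 days = 2033-01-03.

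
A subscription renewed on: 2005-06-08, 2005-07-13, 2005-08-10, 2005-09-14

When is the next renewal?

2005-10-12

These are Wednesdays at 28- or 35-day spacing (35, 28, 35).
The pattern: 2nd Wednesday of the month.
October 2005 — 2nd Wednesday is 2005-10-12.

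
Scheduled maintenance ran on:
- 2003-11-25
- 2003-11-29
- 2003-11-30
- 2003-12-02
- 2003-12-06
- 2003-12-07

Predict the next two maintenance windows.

The gap pattern 4, 1, 2, 4, 1 repeats every 3 events.
These are the Tuesdays, Saturdays and Sundays of each week.
Next Tuesday: 2003-12-09.
Next Saturday: 2003-12-13.

2003-12-09, 2003-12-13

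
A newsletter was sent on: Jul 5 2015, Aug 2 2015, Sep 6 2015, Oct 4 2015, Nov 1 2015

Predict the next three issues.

Dec 6 2015, Jan 3 2016, Feb 7 2016

Gaps: 28, 35, 28, 28 days — a mix of 28 and 35. Every date is a Sunday.
Each is the 1st Sunday of its month.
December 2015 — 1st Sunday is Dec 6 2015.
January 2016 — 1st Sunday is Jan 3 2016.
1st Sunday of February 2016: Feb 7 2016.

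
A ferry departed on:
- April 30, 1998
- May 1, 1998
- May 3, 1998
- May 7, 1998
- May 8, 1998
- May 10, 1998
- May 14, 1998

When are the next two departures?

May 15, 1998; May 17, 1998

Every event lands on a Thursday or Friday or Sunday (gaps cycle 1, 2, 4, 1, 2, 4).
So the schedule is: every Thursday, Friday and Sunday.
The following Friday is May 15, 1998.
Next Sunday: May 17, 1998.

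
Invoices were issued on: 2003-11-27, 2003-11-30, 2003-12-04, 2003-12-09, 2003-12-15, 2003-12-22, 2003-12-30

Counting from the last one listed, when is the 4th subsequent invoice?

2004-02-10

Intervals are 3, 4, 5, 6, 7, 8 days — an arithmetic progression with common difference 1.
Next gap: 9 days. 2003-12-30 + 9 days = 2004-01-08.
Next gap: 10 days. 2004-01-08 + 10 days = 2004-01-18.
Next gap: 11 days. 2004-01-18 + 11 days = 2004-01-29.
Next gap: 12 days. 2004-01-29 + 12 days = 2004-02-10.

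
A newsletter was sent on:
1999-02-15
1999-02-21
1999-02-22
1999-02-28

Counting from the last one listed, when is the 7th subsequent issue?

The gap pattern 6, 1, 6 repeats every 2 events.
These are the Mondays and Sundays of each week.
Next Monday: 1999-03-01.
The following Sunday is 1999-03-07.
Next Monday: 1999-03-08.
The following Sunday is 1999-03-14.
Next Monday: 1999-03-15.
Next Sunday: 1999-03-21.
The following Monday is 1999-03-22.

1999-03-22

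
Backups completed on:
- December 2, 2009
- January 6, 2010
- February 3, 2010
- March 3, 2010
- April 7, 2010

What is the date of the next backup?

May 5, 2010

These are Wednesdays at 28- or 35-day spacing (35, 28, 28, 35).
The pattern: 1st Wednesday of the month.
May 2010 — 1st Wednesday is May 5, 2010.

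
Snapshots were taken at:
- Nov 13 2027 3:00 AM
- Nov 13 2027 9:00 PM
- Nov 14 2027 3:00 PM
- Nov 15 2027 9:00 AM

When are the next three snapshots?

Gaps: 18, 18, 18 hours — each event is 18 hours after the previous one.
Nov 15 2027 9:00 AM + 18 h = Nov 16 2027 3:00 AM.
Nov 16 2027 3:00 AM + 18 h = Nov 16 2027 9:00 PM.
Nov 16 2027 9:00 PM + 18 h = Nov 17 2027 3:00 PM.

Nov 16 2027 3:00 AM, Nov 16 2027 9:00 PM, Nov 17 2027 3:00 PM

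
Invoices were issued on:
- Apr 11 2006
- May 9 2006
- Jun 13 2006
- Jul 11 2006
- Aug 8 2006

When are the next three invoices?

These are Tuesdays at 28- or 35-day spacing (28, 35, 28, 28).
The pattern: 2nd Tuesday of the month.
September 2006 — 2nd Tuesday is Sep 12 2006.
2nd Tuesday of October 2006: Oct 10 2006.
November 2006 — 2nd Tuesday is Nov 14 2006.

Sep 12 2006, Oct 10 2006, Nov 14 2006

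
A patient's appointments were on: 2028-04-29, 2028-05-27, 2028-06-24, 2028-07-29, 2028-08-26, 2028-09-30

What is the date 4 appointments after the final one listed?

These are Saturdays with 28, 28, 35, 28, 35-day gaps.
Each is the final Saturday of its month — 2028-04-29 is past the 28th, so '4th Saturday' doesn't fit.
October 2028 ends with Saturday 2028-10-28.
November 2028 ends with Saturday 2028-11-25.
December 2028 ends with Saturday 2028-12-30.
Last Saturday of January 2029: 2029-01-27.

2029-01-27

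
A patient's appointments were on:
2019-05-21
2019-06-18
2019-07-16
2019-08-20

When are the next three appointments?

Gaps: 28, 28, 35 days — a mix of 28 and 35. Every date is a Tuesday.
Each is the 3rd Tuesday of its month.
3rd Tuesday of September 2019: 2019-09-17.
October 2019 — 3rd Tuesday is 2019-10-15.
3rd Tuesday of November 2019: 2019-11-19.

2019-09-17, 2019-10-15, 2019-11-19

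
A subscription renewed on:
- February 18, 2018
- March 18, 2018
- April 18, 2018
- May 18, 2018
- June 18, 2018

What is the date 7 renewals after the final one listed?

Each date is the 18th; the gaps (28, 31, 30, 31) track the month lengths.
The rule is the 18th of each month.
Next: July 2018 → July 18, 2018.
August 2018: August 18, 2018.
Next: September 2018 → September 18, 2018.
Next: October 2018 → October 18, 2018.
Next: November 2018 → November 18, 2018.
December 2018: December 18, 2018.
Next: January 2019 → January 18, 2019.

January 18, 2019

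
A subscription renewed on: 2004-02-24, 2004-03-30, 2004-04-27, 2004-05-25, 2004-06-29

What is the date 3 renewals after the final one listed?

These are Tuesdays with 35, 28, 28, 35-day gaps.
Each is the final Tuesday of its month — 2004-03-30 is past the 28th, so '4th Tuesday' doesn't fit.
Last Tuesday of July 2004: 2004-07-27.
August 2004 ends with Tuesday 2004-08-31.
Last Tuesday of September 2004: 2004-09-28.

2004-09-28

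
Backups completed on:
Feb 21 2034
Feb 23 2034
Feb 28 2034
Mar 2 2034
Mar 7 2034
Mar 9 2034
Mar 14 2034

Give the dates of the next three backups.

The gap pattern 2, 5, 2, 5, 2, 5 repeats every 2 events.
These are the Tuesdays and Thursdays of each week.
The following Thursday is Mar 16 2034.
Next Tuesday: Mar 21 2034.
The following Thursday is Mar 23 2034.

Mar 16 2034, Mar 21 2034, Mar 23 2034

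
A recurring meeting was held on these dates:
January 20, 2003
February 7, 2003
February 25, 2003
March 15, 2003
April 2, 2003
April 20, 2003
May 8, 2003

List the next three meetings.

The spacing is 18, 18, 18, 18, 18, 18 days — always 18 days.
May 8, 2003 + 18 days = May 26, 2003.
May 26, 2003 + 18 days = June 13, 2003.
June 13, 2003 + 18 days = July 1, 2003.

May 26, 2003; June 13, 2003; July 1, 2003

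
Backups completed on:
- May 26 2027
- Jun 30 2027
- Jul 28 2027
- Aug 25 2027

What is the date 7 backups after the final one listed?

Every date is a Wednesday; gaps 35, 28, 28 days.
Each is the last Wednesday of its month (at least one falls on the 29th or later, ruling out '4th Wednesday').
Last Wednesday of September 2027: Sep 29 2027.
October 2027 ends with Wednesday Oct 27 2027.
November 2027 ends with Wednesday Nov 24 2027.
December 2027 ends with Wednesday Dec 29 2027.
Last Wednesday of January 2028: Jan 26 2028.
February 2028 ends with Wednesday Feb 23 2028.
Last Wednesday of March 2028: Mar 29 2028.

Mar 29 2028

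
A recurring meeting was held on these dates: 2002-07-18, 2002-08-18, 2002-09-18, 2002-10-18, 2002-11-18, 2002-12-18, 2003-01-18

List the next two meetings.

The day-of-month is always 18 (31, 31, 30, 31, 30, 31 days between events).
So this recurs on the 18th of each month.
February 2003: 2003-02-18.
Next: March 2003 → 2003-03-18.

2003-02-18, 2003-03-18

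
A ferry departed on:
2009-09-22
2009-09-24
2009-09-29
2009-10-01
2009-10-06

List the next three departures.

Gaps: 2, 5, 2, 5 days — not constant, but cyclic with period 2.
The events fall on every Tuesday and Thursday.
The following Thursday is 2009-10-08.
The following Tuesday is 2009-10-13.
The following Thursday is 2009-10-15.

2009-10-08, 2009-10-13, 2009-10-15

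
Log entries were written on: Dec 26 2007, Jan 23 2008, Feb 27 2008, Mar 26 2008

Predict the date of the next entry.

All dates are Wednesdays, 28, 35, 28 days apart.
Specifically, the 4th Wednesday of each month.
April 2008 — 4th Wednesday is Apr 23 2008.

Apr 23 2008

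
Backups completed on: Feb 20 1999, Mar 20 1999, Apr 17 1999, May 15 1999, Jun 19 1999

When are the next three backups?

Jul 17 1999, Aug 21 1999, Sep 18 1999

These are Saturdays at 28- or 35-day spacing (28, 28, 28, 35).
The pattern: 3rd Saturday of the month.
3rd Saturday of July 1999: Jul 17 1999.
August 1999 — 3rd Saturday is Aug 21 1999.
September 1999 — 3rd Saturday is Sep 18 1999.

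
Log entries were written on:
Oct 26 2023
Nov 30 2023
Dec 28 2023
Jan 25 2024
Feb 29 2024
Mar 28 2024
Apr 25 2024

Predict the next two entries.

Every date is a Thursday; gaps 35, 28, 28, 35, 28, 28 days.
Each is the last Thursday of its month (at least one falls on the 29th or later, ruling out '4th Thursday').
May 2024 ends with Thursday May 30 2024.
June 2024 ends with Thursday Jun 27 2024.

May 30 2024, Jun 27 2024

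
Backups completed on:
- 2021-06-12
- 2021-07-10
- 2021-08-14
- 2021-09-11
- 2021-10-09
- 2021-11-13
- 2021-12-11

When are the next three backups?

Gaps: 28, 35, 28, 28, 35, 28 days — a mix of 28 and 35. Every date is a Saturday.
Each is the 2nd Saturday of its month.
2nd Saturday of January 2022: 2022-01-08.
February 2022 — 2nd Saturday is 2022-02-12.
2nd Saturday of March 2022: 2022-03-12.

2022-01-08, 2022-02-12, 2022-03-12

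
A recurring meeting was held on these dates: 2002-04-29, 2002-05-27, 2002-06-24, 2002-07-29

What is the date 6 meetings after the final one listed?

All Mondays; the gaps (28, 28, 35) vary with month length.
This is the last Monday of each month.
August 2002 ends with Monday 2002-08-26.
Last Monday of September 2002: 2002-09-30.
Last Monday of October 2002: 2002-10-28.
November 2002 ends with Monday 2002-11-25.
Last Monday of December 2002: 2002-12-30.
Last Monday of January 2003: 2003-01-27.

2003-01-27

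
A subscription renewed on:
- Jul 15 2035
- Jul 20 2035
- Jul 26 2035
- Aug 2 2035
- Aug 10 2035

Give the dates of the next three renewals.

Aug 19 2035, Aug 29 2035, Sep 9 2035

Gaps: 5, 6, 7, 8 days — each gap is 1 larger than the previous one.
Next gap: 9 days. Aug 10 2035 + 9 days = Aug 19 2035.
Next gap: 10 days. Aug 19 2035 + 10 days = Aug 29 2035.
Next gap: 11 days. Aug 29 2035 + 11 days = Sep 9 2035.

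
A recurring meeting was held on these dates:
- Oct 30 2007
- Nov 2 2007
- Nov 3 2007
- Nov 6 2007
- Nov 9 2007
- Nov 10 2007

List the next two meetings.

Gaps: 3, 1, 3, 3, 1 days — not constant, but cyclic with period 3.
The events fall on every Tuesday, Friday and Saturday.
Next Tuesday: Nov 13 2007.
Next Friday: Nov 16 2007.

Nov 13 2007, Nov 16 2007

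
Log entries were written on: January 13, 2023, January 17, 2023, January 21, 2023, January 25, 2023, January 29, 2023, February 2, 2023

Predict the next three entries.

February 6, 2023; February 10, 2023; February 14, 2023

The spacing is 4, 4, 4, 4, 4 days — always 4 days.
February 2, 2023 + 4 days = February 6, 2023.
February 6, 2023 + 4 days = February 10, 2023.
February 10, 2023 + 4 days = February 14, 2023.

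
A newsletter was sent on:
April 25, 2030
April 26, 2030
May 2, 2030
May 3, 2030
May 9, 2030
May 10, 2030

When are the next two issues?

Gaps: 1, 6, 1, 6, 1 days — not constant, but cyclic with period 2.
The events fall on every Thursday and Friday.
Next Thursday: May 16, 2030.
The following Friday is May 17, 2030.

May 16, 2030; May 17, 2030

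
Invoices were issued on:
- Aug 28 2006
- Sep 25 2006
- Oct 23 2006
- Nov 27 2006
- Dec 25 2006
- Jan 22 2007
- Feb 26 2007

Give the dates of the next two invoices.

Mar 26 2007, Apr 23 2007

All dates are Mondays, 28, 28, 35, 28, 28, 35 days apart.
Specifically, the 4th Monday of each month.
March 2007 — 4th Monday is Mar 26 2007.
4th Monday of April 2007: Apr 23 2007.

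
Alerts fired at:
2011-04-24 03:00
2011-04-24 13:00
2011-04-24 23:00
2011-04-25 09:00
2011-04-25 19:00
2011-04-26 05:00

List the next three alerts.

2011-04-26 15:00, 2011-04-27 01:00, 2011-04-27 11:00

Spacing: 10, 10, 10, 10, 10 h — constant 10 h.
2011-04-26 05:00 + 10 h = 2011-04-26 15:00.
2011-04-26 15:00 + 10 h = 2011-04-27 01:00.
2011-04-27 01:00 + 10 h = 2011-04-27 11:00.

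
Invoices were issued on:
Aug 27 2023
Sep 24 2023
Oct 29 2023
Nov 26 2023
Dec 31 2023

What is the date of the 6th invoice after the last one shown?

All Sundays; the gaps (28, 35, 28, 35) vary with month length.
This is the last Sunday of each month.
Last Sunday of January 2024: Jan 28 2024.
February 2024 ends with Sunday Feb 25 2024.
March 2024 ends with Sunday Mar 31 2024.
April 2024 ends with Sunday Apr 28 2024.
May 2024 ends with Sunday May 26 2024.
June 2024 ends with Sunday Jun 30 2024.

Jun 30 2024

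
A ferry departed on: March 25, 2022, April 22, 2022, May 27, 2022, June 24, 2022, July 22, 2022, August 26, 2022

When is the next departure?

September 23, 2022

All dates are Fridays, 28, 35, 28, 28, 35 days apart.
Specifically, the 4th Friday of each month.
September 2022 — 4th Friday is September 23, 2022.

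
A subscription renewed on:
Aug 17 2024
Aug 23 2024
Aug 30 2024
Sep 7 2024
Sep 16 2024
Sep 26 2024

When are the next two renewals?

Oct 7 2024, Oct 19 2024

Gaps: 6, 7, 8, 9, 10 days — each gap is 1 larger than the previous one.
Next gap: 11 days. Sep 26 2024 + 11 days = Oct 7 2024.
Next gap: 12 days. Oct 7 2024 + 12 days = Oct 19 2024.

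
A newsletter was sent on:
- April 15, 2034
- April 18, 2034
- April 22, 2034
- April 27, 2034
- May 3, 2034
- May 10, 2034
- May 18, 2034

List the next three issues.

May 27, 2034; June 6, 2034; June 17, 2034

Gaps: 3, 4, 5, 6, 7, 8 days — each gap is 1 larger than the previous one.
Next gap: 9 days. May 18, 2034 + 9 days = May 27, 2034.
Next gap: 10 days. May 27, 2034 + 10 days = June 6, 2034.
Next gap: 11 days. June 6, 2034 + 11 days = June 17, 2034.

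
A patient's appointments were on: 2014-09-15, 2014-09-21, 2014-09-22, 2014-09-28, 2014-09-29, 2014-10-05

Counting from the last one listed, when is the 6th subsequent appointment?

2014-10-26

The gap pattern 6, 1, 6, 1, 6 repeats every 2 events.
These are the Mondays and Sundays of each week.
Next Monday: 2014-10-06.
Next Sunday: 2014-10-12.
The following Monday is 2014-10-13.
Next Sunday: 2014-10-19.
The following Monday is 2014-10-20.
Next Sunday: 2014-10-26.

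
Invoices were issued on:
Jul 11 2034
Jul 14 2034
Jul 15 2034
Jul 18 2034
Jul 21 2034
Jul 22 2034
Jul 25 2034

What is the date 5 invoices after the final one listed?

The gap pattern 3, 1, 3, 3, 1, 3 repeats every 3 events.
These are the Tuesdays, Fridays and Saturdays of each week.
The following Friday is Jul 28 2034.
Next Saturday: Jul 29 2034.
Next Tuesday: Aug 1 2034.
The following Friday is Aug 4 2034.
The following Saturday is Aug 5 2034.

Aug 5 2034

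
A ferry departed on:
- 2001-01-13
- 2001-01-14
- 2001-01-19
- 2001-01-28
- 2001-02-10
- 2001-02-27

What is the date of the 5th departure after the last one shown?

Gaps: 1, 5, 9, 13, 17 days — each gap is 4 larger than the previous one.
Next gap: 21 days. 2001-02-27 + 21 days = 2001-03-20.
Next gap: 25 days. 2001-03-20 + 25 days = 2001-04-14.
Next gap: 29 days. 2001-04-14 + 29 days = 2001-05-13.
Next gap: 33 days. 2001-05-13 + 33 days = 2001-06-15.
Next gap: 37 days. 2001-06-15 + 37 days = 2001-07-22.

2001-07-22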